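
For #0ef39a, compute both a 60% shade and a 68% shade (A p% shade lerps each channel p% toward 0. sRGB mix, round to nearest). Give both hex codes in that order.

#06613e, #044e31

#0ef39a is rgb(14, 243, 154).
60% shade:
  R: 14 + 0.6×(0−14) = 14 − 8.4 = 5.6 → 6
  G: 243 − 145.8 = 97.2 → 97
  B: 154 − 92.4 = 61.6 → 62
  → #06613e
68% shade:
  R: 14 + 0.68×(0−14) = 14 − 9.52 = 4.48 → 4
  G: 243 − 165.24 = 77.76 → 78
  B: 154 − 104.72 = 49.28 → 49
  → #044e31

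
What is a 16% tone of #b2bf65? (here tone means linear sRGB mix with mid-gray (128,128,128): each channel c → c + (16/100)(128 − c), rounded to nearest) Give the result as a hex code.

#b2bf65 is rgb(178, 191, 101).
Lerp each channel 16% toward 128:
  R: 178 − 8 = 170 → 170
  G: 191 − 10.08 = 180.92 → 181
  B: 101 + 0.16×(128−101) = 101 + 4.32 = 105.32 → 105
rgb(170, 181, 105) = #aab569.

#aab569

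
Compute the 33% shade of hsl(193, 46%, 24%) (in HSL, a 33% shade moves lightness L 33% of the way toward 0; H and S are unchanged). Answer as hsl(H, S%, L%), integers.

L moves 33% from 24 toward 0: 24 − 7.92 = 16.08 → 16.
H and S are unchanged.

hsl(193, 46%, 16%)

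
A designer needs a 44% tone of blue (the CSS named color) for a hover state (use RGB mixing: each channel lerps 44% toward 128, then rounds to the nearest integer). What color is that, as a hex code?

#3838C7

CSS blue is rgb(0, 0, 255).
A 44% tone moves each channel 44% toward 128:
  R: 0 + 0.44×(128−0) = 0 + 56.32 = 56.32 → 56
  G: 0 + 56.32 = 56.32 → 56
  B: 255 − 55.88 = 199.12 → 199
rgb(56, 56, 199) = #3838C7.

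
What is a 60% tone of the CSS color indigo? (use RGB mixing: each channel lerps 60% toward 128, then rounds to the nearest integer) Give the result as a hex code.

CSS indigo is rgb(75, 0, 130).
A 60% tone moves each channel 60% toward 128:
  R: 75 + 0.6×(128−75) = 75 + 31.8 = 106.8 → 107
  G: 0 + 76.8 = 76.8 → 77
  B: 130 + 0.6×(128−130) = 130 − 1.2 = 128.8 → 129
rgb(107, 77, 129) = #6B4D81.

#6B4D81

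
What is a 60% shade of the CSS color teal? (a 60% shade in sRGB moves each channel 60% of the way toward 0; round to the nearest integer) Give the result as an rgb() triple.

rgb(0, 51, 51)

CSS teal is rgb(0, 128, 128).
A 60% shade moves each channel 60% toward 0:
  R: 0 + 0.6×(0−0) = 0 + 0 = 0 → 0
  G: 128 − 76.8 = 51.2 → 51
  B: 128 − 76.8 = 51.2 → 51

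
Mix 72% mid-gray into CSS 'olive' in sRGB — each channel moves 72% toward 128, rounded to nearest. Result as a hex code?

CSS olive is rgb(128, 128, 0).
Lerp each channel 72% toward 128:
  R: 128 + 0.72×(128−128) = 128 + 0 = 128 → 128
  G: 128 + 0.72×(128−128) = 128 + 0 = 128 → 128
  B: 0 + 0.72×(128−0) = 0 + 92.16 = 92.16 → 92
rgb(128, 128, 92) = #80805c.

#80805c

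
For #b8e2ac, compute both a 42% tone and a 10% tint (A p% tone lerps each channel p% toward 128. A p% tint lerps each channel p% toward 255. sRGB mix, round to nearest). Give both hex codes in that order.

#b8e2ac is rgb(184, 226, 172).
42% tone:
  R: 184 + 0.42×(128−184) = 184 − 23.52 = 160.48 → 160
  G: 226 + 0.42×(128−226) = 226 − 41.16 = 184.84 → 185
  B: 172 + 0.42×(128−172) = 172 − 18.48 = 153.52 → 154
  → #a0b99a
10% tint:
  R: 184 + 0.1×(255−184) = 184 + 7.1 = 191.1 → 191
  G: 226 + 0.1×(255−226) = 226 + 2.9 = 228.9 → 229
  B: 172 + 8.3 = 180.3 → 180
  → #bfe5b4

#a0b99a, #bfe5b4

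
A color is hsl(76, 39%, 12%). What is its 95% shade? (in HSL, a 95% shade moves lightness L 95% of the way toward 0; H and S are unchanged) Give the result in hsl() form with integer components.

hsl(76, 39%, 1%)

L moves 95% from 12 toward 0: 12 − 11.4 = 0.6 → 1.
H and S are unchanged.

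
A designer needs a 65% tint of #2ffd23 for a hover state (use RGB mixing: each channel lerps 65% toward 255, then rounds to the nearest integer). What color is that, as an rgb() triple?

rgb(182, 254, 178)

#2ffd23 is rgb(47, 253, 35).
Lerp each channel 65% toward 255:
  R: 47 + 0.65×(255−47) = 47 + 135.2 = 182.2 → 182
  G: 253 + 0.65×(255−253) = 253 + 1.3 = 254.3 → 254
  B: 35 + 0.65×(255−35) = 35 + 143 = 178 → 178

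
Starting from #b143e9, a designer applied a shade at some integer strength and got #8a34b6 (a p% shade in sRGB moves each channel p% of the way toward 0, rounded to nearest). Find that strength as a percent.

22%

#b143e9 is rgb(177, 67, 233); #8a34b6 is rgb(138, 52, 182).
On the B channel (widest range): 182 ≈ 233 + (p/100)(0 − 233), so p ≈ 100×(182 − 233)/(0 − 233) = -5100/-233 = 21.89.
p = 22 reproduces all three channels after rounding.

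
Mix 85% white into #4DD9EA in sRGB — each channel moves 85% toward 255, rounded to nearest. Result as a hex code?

#4DD9EA is rgb(77, 217, 234).
Per channel, c → c + 0.85(255 − c):
  R: 77 + 151.3 = 228.3 → 228
  G: 217 + 32.3 = 249.3 → 249
  B: 234 + 0.85×(255−234) = 234 + 17.85 = 251.85 → 252
rgb(228, 249, 252) = #E4F9FC.

#E4F9FC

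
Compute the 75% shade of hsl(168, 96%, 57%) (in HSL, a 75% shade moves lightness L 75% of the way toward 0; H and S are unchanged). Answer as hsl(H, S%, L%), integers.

L moves 75% from 57 toward 0: 57 − 42.75 = 14.25 → 14.
H and S are unchanged.

hsl(168, 96%, 14%)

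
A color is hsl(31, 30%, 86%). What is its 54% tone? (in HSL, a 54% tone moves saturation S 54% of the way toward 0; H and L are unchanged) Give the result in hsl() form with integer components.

hsl(31, 14%, 86%)

S moves 54% from 30 toward 0: 30 − 16.2 = 13.8 → 14.
H and L are unchanged.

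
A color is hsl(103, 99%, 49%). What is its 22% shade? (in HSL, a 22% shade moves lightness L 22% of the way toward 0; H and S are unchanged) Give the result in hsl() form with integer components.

L moves 22% from 49 toward 0: 49 − 10.78 = 38.22 → 38.
H and S are unchanged.

hsl(103, 99%, 38%)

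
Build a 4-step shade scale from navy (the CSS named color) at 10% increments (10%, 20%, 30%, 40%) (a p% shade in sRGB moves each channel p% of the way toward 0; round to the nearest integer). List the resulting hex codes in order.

CSS navy is rgb(0, 0, 128).
10%: (0→0, 0→0, 128 − 12.8 = 115.2→115) → #000073
20%: (0→0, 0→0, 128 − 25.6 = 102.4→102) → #000066
30%: (0→0, 0→0, 128 − 38.4 = 89.6→90) → #00005A
40%: (0→0, 0→0, 128 − 51.2 = 76.8→77) → #00004D

#000073, #000066, #00005A, #00004D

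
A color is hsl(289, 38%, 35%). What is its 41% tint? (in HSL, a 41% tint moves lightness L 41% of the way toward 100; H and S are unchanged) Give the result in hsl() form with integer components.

L moves 41% from 35 toward 100: 35 + 26.65 = 61.65 → 62.
H and S are unchanged.

hsl(289, 38%, 62%)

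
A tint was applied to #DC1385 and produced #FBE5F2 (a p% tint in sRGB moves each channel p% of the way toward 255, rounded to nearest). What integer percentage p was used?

89%

#DC1385 is rgb(220, 19, 133); #FBE5F2 is rgb(251, 229, 242).
On the G channel (widest range): 229 ≈ 19 + (p/100)(255 − 19), so p ≈ 100×(229 − 19)/(255 − 19) = 21000/236 = 88.98.
p = 89 reproduces all three channels after rounding.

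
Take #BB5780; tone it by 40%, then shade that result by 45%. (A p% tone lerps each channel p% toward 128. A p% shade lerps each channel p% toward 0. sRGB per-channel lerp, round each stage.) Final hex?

#5A3946

#BB5780 is rgb(187, 87, 128).
Per channel, c → c + 0.4(128 − c):
  R: 187 + 0.4×(128−187) = 187 − 23.6 = 163.4 → 163
  G: 87 + 0.4×(128−87) = 87 + 16.4 = 103.4 → 103
  B: 128 + 0.4×(128−128) = 128 + 0 = 128 → 128
After the tone: rgb(163, 103, 128) = #A36780.
Lerp each channel 45% toward 0:
  R: 163 + 0.45×(0−163) = 163 − 73.35 = 89.65 → 90
  G: 103 + 0.45×(0−103) = 103 − 46.35 = 56.65 → 57
  B: 128 − 57.6 = 70.4 → 70
rgb(90, 57, 70) = #5A3946.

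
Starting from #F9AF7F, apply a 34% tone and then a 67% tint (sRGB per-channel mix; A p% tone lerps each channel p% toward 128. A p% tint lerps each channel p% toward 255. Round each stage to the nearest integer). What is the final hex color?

#EFDFD5

#F9AF7F is rgb(249, 175, 127).
Per channel, c → c + 0.34(128 − c):
  R: 249 + 0.34×(128−249) = 249 − 41.14 = 207.86 → 208
  G: 175 + 0.34×(128−175) = 175 − 15.98 = 159.02 → 159
  B: 127 + 0.34×(128−127) = 127 + 0.34 = 127.34 → 127
After the tone: rgb(208, 159, 127) = #D09F7F.
Per channel, c → c + 0.67(255 − c):
  R: 208 + 0.67×(255−208) = 208 + 31.49 = 239.49 → 239
  G: 159 + 64.32 = 223.32 → 223
  B: 127 + 0.67×(255−127) = 127 + 85.76 = 212.76 → 213
rgb(239, 223, 213) = #EFDFD5.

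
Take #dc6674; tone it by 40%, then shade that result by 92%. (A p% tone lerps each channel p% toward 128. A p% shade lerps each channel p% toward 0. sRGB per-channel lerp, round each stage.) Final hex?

#dc6674 is rgb(220, 102, 116).
A 40% tone moves each channel 40% toward 128:
  R: 220 − 36.8 = 183.2 → 183
  G: 102 + 10.4 = 112.4 → 112
  B: 116 + 0.4×(128−116) = 116 + 4.8 = 120.8 → 121
After the tone: rgb(183, 112, 121) = #b77079.
Per channel, c → c + 0.92(0 − c):
  R: 183 + 0.92×(0−183) = 183 − 168.36 = 14.64 → 15
  G: 112 + 0.92×(0−112) = 112 − 103.04 = 8.96 → 9
  B: 121 − 111.32 = 9.68 → 10
rgb(15, 9, 10) = #0f090a.

#0f090a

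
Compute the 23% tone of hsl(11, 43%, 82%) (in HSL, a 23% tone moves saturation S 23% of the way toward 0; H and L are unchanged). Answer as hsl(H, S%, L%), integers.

S moves 23% from 43 toward 0: 43 − 9.89 = 33.11 → 33.
H and L are unchanged.

hsl(11, 33%, 82%)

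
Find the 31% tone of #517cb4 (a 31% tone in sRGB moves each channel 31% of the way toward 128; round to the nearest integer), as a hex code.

#607da4

#517cb4 is rgb(81, 124, 180).
Lerp each channel 31% toward 128:
  R: 81 + 14.57 = 95.57 → 96
  G: 124 + 0.31×(128−124) = 124 + 1.24 = 125.24 → 125
  B: 180 + 0.31×(128−180) = 180 − 16.12 = 163.88 → 164
rgb(96, 125, 164) = #607da4.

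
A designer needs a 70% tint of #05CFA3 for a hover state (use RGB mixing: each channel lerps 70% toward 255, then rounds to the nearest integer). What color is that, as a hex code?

#B4F1E3

#05CFA3 is rgb(5, 207, 163).
Per channel, c → c + 0.7(255 − c):
  R: 5 + 0.7×(255−5) = 5 + 175 = 180 → 180
  G: 207 + 0.7×(255−207) = 207 + 33.6 = 240.6 → 241
  B: 163 + 0.7×(255−163) = 163 + 64.4 = 227.4 → 227
rgb(180, 241, 227) = #B4F1E3.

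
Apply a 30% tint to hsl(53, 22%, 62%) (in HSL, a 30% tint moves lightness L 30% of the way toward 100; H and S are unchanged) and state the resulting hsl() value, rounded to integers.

L moves 30% from 62 toward 100: 62 + 11.4 = 73.4 → 73.
H and S are unchanged.

hsl(53, 22%, 73%)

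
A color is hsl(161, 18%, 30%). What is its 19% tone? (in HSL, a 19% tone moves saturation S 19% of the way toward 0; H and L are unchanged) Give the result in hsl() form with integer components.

hsl(161, 15%, 30%)

S moves 19% from 18 toward 0: 18 − 3.42 = 14.58 → 15.
H and L are unchanged.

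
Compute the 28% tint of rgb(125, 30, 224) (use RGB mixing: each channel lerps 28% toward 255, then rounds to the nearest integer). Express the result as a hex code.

Lerp each channel 28% toward 255:
  R: 125 + 36.4 = 161.4 → 161
  G: 30 + 0.28×(255−30) = 30 + 63 = 93 → 93
  B: 224 + 8.68 = 232.68 → 233
rgb(161, 93, 233) = #A15DE9.

#A15DE9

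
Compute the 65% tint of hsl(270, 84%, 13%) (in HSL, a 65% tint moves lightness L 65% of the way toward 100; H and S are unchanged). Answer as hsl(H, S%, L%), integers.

hsl(270, 84%, 70%)

L moves 65% from 13 toward 100: 13 + 56.55 = 69.55 → 70.
H and S are unchanged.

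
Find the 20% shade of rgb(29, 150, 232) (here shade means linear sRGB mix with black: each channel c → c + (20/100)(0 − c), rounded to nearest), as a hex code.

A 20% shade moves each channel 20% toward 0:
  R: 29 − 5.8 = 23.2 → 23
  G: 150 + 0.2×(0−150) = 150 − 30 = 120 → 120
  B: 232 − 46.4 = 185.6 → 186
rgb(23, 120, 186) = #1778BA.

#1778BA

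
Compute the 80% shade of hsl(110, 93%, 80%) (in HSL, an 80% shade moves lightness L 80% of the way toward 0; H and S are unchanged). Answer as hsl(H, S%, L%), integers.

L moves 80% from 80 toward 0: 80 − 64 = 16 → 16.
H and S are unchanged.

hsl(110, 93%, 16%)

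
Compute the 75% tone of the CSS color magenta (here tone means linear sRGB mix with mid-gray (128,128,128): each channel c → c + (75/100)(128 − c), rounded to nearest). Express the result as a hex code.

CSS magenta is rgb(255, 0, 255).
Lerp each channel 75% toward 128:
  R: 255 + 0.75×(128−255) = 255 − 95.25 = 159.75 → 160
  G: 0 + 0.75×(128−0) = 0 + 96 = 96 → 96
  B: 255 − 95.25 = 159.75 → 160
rgb(160, 96, 160) = #a060a0.

#a060a0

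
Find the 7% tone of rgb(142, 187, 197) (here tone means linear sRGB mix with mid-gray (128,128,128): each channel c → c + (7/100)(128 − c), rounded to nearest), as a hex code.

Lerp each channel 7% toward 128:
  R: 142 + 0.07×(128−142) = 142 − 0.98 = 141.02 → 141
  G: 187 + 0.07×(128−187) = 187 − 4.13 = 182.87 → 183
  B: 197 + 0.07×(128−197) = 197 − 4.83 = 192.17 → 192
rgb(141, 183, 192) = #8DB7C0.

#8DB7C0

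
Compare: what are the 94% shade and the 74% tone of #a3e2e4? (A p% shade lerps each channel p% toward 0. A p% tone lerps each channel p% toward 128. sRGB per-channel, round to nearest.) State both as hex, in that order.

#0a0e0e, #89999a

#a3e2e4 is rgb(163, 226, 228).
94% shade:
  R: 163 − 153.22 = 9.78 → 10
  G: 226 + 0.94×(0−226) = 226 − 212.44 = 13.56 → 14
  B: 228 − 214.32 = 13.68 → 14
  → #0a0e0e
74% tone:
  R: 163 + 0.74×(128−163) = 163 − 25.9 = 137.1 → 137
  G: 226 − 72.52 = 153.48 → 153
  B: 228 + 0.74×(128−228) = 228 − 74 = 154 → 154
  → #89999a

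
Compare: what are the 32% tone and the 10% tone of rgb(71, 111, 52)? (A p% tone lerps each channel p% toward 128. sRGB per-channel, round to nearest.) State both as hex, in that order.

#59744c, #4d713c

32% tone:
  R: 71 + 0.32×(128−71) = 71 + 18.24 = 89.24 → 89
  G: 111 + 5.44 = 116.44 → 116
  B: 52 + 24.32 = 76.32 → 76
  → #59744c
10% tone:
  R: 71 + 0.1×(128−71) = 71 + 5.7 = 76.7 → 77
  G: 111 + 1.7 = 112.7 → 113
  B: 52 + 7.6 = 59.6 → 60
  → #4d713c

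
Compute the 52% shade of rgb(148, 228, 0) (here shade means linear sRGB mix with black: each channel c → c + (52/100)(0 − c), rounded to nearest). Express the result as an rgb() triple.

rgb(71, 109, 0)

Per channel, c → c + 0.52(0 − c):
  R: 148 + 0.52×(0−148) = 148 − 76.96 = 71.04 → 71
  G: 228 − 118.56 = 109.44 → 109
  B: 0 + 0.52×(0−0) = 0 + 0 = 0 → 0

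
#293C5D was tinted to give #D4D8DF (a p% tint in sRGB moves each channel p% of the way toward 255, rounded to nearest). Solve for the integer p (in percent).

#293C5D is rgb(41, 60, 93); #D4D8DF is rgb(212, 216, 223).
On the R channel (widest range): 212 ≈ 41 + (p/100)(255 − 41), so p ≈ 100×(212 − 41)/(255 − 41) = 17100/214 = 79.91.
p = 80 reproduces all three channels after rounding.

80%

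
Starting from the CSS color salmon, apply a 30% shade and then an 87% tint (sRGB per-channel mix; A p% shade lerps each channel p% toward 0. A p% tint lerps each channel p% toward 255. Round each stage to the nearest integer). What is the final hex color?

#F5EAE8

CSS salmon is rgb(250, 128, 114).
A 30% shade moves each channel 30% toward 0:
  R: 250 + 0.3×(0−250) = 250 − 75 = 175 → 175
  G: 128 + 0.3×(0−128) = 128 − 38.4 = 89.6 → 90
  B: 114 + 0.3×(0−114) = 114 − 34.2 = 79.8 → 80
After the shade: rgb(175, 90, 80) = #AF5A50.
An 87% tint moves each channel 87% toward 255:
  R: 175 + 0.87×(255−175) = 175 + 69.6 = 244.6 → 245
  G: 90 + 0.87×(255−90) = 90 + 143.55 = 233.55 → 234
  B: 80 + 152.25 = 232.25 → 232
rgb(245, 234, 232) = #F5EAE8.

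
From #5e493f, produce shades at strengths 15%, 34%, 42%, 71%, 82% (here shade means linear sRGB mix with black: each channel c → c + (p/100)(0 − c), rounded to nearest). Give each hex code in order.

#5e493f is rgb(94, 73, 63).
15%: (94 − 14.1 = 79.9→80, 73 − 10.95 = 62.05→62, 63 − 9.45 = 53.55→54) → #503e36
34%: (94 − 31.96 = 62.04→62, 73 − 24.82 = 48.18→48, 63 − 21.42 = 41.58→42) → #3e302a
42%: (94 − 39.48 = 54.52→55, 73 − 30.66 = 42.34→42, 63 − 26.46 = 36.54→37) → #372a25
71%: (94 − 66.74 = 27.26→27, 73 − 51.83 = 21.17→21, 63 − 44.73 = 18.27→18) → #1b1512
82%: (94 − 77.08 = 16.92→17, 73 − 59.86 = 13.14→13, 63 − 51.66 = 11.34→11) → #110d0b

#503e36, #3e302a, #372a25, #1b1512, #110d0b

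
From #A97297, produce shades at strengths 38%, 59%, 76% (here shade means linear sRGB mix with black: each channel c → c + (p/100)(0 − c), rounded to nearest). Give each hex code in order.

#69475E, #452F3E, #291B24

#A97297 is rgb(169, 114, 151).
38%: (169 − 64.22 = 104.78→105, 114 − 43.32 = 70.68→71, 151 − 57.38 = 93.62→94) → #69475E
59%: (169 − 99.71 = 69.29→69, 114 − 67.26 = 46.74→47, 151 − 89.09 = 61.91→62) → #452F3E
76%: (169 − 128.44 = 40.56→41, 114 − 86.64 = 27.36→27, 151 − 114.76 = 36.24→36) → #291B24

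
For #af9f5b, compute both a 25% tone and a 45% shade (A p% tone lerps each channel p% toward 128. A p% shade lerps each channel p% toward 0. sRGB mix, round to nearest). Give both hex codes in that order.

#a39764, #605732

#af9f5b is rgb(175, 159, 91).
25% tone:
  R: 175 − 11.75 = 163.25 → 163
  G: 159 + 0.25×(128−159) = 159 − 7.75 = 151.25 → 151
  B: 91 + 9.25 = 100.25 → 100
  → #a39764
45% shade:
  R: 175 + 0.45×(0−175) = 175 − 78.75 = 96.25 → 96
  G: 159 + 0.45×(0−159) = 159 − 71.55 = 87.45 → 87
  B: 91 + 0.45×(0−91) = 91 − 40.95 = 50.05 → 50
  → #605732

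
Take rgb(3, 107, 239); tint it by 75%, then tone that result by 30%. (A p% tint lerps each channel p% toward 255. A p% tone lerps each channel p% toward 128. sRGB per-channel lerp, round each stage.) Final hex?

#adbfd6

Per channel, c → c + 0.75(255 − c):
  R: 3 + 0.75×(255−3) = 3 + 189 = 192 → 192
  G: 107 + 0.75×(255−107) = 107 + 111 = 218 → 218
  B: 239 + 0.75×(255−239) = 239 + 12 = 251 → 251
After the tint: rgb(192, 218, 251) = #c0dafb.
Per channel, c → c + 0.3(128 − c):
  R: 192 + 0.3×(128−192) = 192 − 19.2 = 172.8 → 173
  G: 218 − 27 = 191 → 191
  B: 251 + 0.3×(128−251) = 251 − 36.9 = 214.1 → 214
rgb(173, 191, 214) = #adbfd6.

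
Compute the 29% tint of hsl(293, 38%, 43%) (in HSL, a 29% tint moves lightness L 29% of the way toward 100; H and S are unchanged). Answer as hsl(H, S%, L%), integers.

L moves 29% from 43 toward 100: 43 + 16.53 = 59.53 → 60.
H and S are unchanged.

hsl(293, 38%, 60%)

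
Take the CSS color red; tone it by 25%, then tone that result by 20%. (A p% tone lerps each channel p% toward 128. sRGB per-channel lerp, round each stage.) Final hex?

CSS red is rgb(255, 0, 0).
Per channel, c → c + 0.25(128 − c):
  R: 255 − 31.75 = 223.25 → 223
  G: 0 + 32 = 32 → 32
  B: 0 + 32 = 32 → 32
After the tone: rgb(223, 32, 32) = #DF2020.
Per channel, c → c + 0.2(128 − c):
  R: 223 − 19 = 204 → 204
  G: 32 + 0.2×(128−32) = 32 + 19.2 = 51.2 → 51
  B: 32 + 0.2×(128−32) = 32 + 19.2 = 51.2 → 51
rgb(204, 51, 51) = #CC3333.

#CC3333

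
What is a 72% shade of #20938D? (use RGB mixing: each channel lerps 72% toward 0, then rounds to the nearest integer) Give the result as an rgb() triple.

rgb(9, 41, 39)

#20938D is rgb(32, 147, 141).
Lerp each channel 72% toward 0:
  R: 32 + 0.72×(0−32) = 32 − 23.04 = 8.96 → 9
  G: 147 − 105.84 = 41.16 → 41
  B: 141 + 0.72×(0−141) = 141 − 101.52 = 39.48 → 39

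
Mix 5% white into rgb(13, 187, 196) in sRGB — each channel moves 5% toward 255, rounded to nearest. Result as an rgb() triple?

Lerp each channel 5% toward 255:
  R: 13 + 12.1 = 25.1 → 25
  G: 187 + 0.05×(255−187) = 187 + 3.4 = 190.4 → 190
  B: 196 + 0.05×(255−196) = 196 + 2.95 = 198.95 → 199

rgb(25, 190, 199)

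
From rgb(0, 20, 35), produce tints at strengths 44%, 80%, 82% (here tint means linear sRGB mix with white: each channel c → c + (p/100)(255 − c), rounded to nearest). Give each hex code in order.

44%: (0 + 112.2 = 112.2→112, 20 + 103.4 = 123.4→123, 35 + 96.8 = 131.8→132) → #707B84
80%: (0 + 204 = 204→204, 20 + 188 = 208→208, 35 + 176 = 211→211) → #CCD0D3
82%: (0 + 209.1 = 209.1→209, 20 + 192.7 = 212.7→213, 35 + 180.4 = 215.4→215) → #D1D5D7

#707B84, #CCD0D3, #D1D5D7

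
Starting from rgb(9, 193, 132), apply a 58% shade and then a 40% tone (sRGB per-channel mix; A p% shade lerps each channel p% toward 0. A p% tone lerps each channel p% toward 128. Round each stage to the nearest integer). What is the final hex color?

A 58% shade moves each channel 58% toward 0:
  R: 9 + 0.58×(0−9) = 9 − 5.22 = 3.78 → 4
  G: 193 − 111.94 = 81.06 → 81
  B: 132 + 0.58×(0−132) = 132 − 76.56 = 55.44 → 55
After the shade: rgb(4, 81, 55) = #045137.
Lerp each channel 40% toward 128:
  R: 4 + 0.4×(128−4) = 4 + 49.6 = 53.6 → 54
  G: 81 + 0.4×(128−81) = 81 + 18.8 = 99.8 → 100
  B: 55 + 0.4×(128−55) = 55 + 29.2 = 84.2 → 84
rgb(54, 100, 84) = #366454.

#366454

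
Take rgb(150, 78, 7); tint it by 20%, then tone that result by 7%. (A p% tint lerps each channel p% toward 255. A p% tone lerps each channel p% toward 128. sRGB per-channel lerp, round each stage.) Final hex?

#a8723e

Lerp each channel 20% toward 255:
  R: 150 + 0.2×(255−150) = 150 + 21 = 171 → 171
  G: 78 + 35.4 = 113.4 → 113
  B: 7 + 49.6 = 56.6 → 57
After the tint: rgb(171, 113, 57) = #ab7139.
Per channel, c → c + 0.07(128 − c):
  R: 171 + 0.07×(128−171) = 171 − 3.01 = 167.99 → 168
  G: 113 + 0.07×(128−113) = 113 + 1.05 = 114.05 → 114
  B: 57 + 0.07×(128−57) = 57 + 4.97 = 61.97 → 62
rgb(168, 114, 62) = #a8723e.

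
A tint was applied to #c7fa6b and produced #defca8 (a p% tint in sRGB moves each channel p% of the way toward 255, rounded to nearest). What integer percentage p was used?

41%

#c7fa6b is rgb(199, 250, 107); #defca8 is rgb(222, 252, 168).
On the B channel (widest range): 168 ≈ 107 + (p/100)(255 − 107), so p ≈ 100×(168 − 107)/(255 − 107) = 6100/148 = 41.22.
p = 41 reproduces all three channels after rounding.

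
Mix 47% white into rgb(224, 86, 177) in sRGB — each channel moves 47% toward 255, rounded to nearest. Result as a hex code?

Lerp each channel 47% toward 255:
  R: 224 + 14.57 = 238.57 → 239
  G: 86 + 79.43 = 165.43 → 165
  B: 177 + 36.66 = 213.66 → 214
rgb(239, 165, 214) = #EFA5D6.

#EFA5D6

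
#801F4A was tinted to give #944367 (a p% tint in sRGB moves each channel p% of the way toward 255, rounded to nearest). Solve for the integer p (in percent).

#801F4A is rgb(128, 31, 74); #944367 is rgb(148, 67, 103).
On the G channel (widest range): 67 ≈ 31 + (p/100)(255 − 31), so p ≈ 100×(67 − 31)/(255 − 31) = 3600/224 = 16.07.
p = 16 reproduces all three channels after rounding.

16%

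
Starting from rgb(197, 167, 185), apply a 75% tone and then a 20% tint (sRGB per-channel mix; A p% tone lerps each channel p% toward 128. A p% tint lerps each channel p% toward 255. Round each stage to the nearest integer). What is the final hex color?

A 75% tone moves each channel 75% toward 128:
  R: 197 + 0.75×(128−197) = 197 − 51.75 = 145.25 → 145
  G: 167 + 0.75×(128−167) = 167 − 29.25 = 137.75 → 138
  B: 185 − 42.75 = 142.25 → 142
After the tone: rgb(145, 138, 142) = #918A8E.
A 20% tint moves each channel 20% toward 255:
  R: 145 + 0.2×(255−145) = 145 + 22 = 167 → 167
  G: 138 + 23.4 = 161.4 → 161
  B: 142 + 22.6 = 164.6 → 165
rgb(167, 161, 165) = #A7A1A5.

#A7A1A5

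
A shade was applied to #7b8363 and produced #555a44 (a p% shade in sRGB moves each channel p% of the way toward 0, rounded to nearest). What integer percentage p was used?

#7b8363 is rgb(123, 131, 99); #555a44 is rgb(85, 90, 68).
On the G channel (widest range): 90 ≈ 131 + (p/100)(0 − 131), so p ≈ 100×(90 − 131)/(0 − 131) = -4100/-131 = 31.30.
p = 31 reproduces all three channels after rounding.

31%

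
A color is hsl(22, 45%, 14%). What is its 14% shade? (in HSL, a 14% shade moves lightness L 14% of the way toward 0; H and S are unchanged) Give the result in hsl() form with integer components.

hsl(22, 45%, 12%)

L moves 14% from 14 toward 0: 14 − 1.96 = 12.04 → 12.
H and S are unchanged.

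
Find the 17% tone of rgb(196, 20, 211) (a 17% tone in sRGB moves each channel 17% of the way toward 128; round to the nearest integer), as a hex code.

Per channel, c → c + 0.17(128 − c):
  R: 196 + 0.17×(128−196) = 196 − 11.56 = 184.44 → 184
  G: 20 + 18.36 = 38.36 → 38
  B: 211 + 0.17×(128−211) = 211 − 14.11 = 196.89 → 197
rgb(184, 38, 197) = #B826C5.

#B826C5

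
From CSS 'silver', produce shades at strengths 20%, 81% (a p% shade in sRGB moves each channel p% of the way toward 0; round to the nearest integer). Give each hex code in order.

#9a9a9a, #242424

CSS silver is rgb(192, 192, 192).
20%: (192 − 38.4 = 153.6→154, 192 − 38.4 = 153.6→154, 192 − 38.4 = 153.6→154) → #9a9a9a
81%: (192 − 155.52 = 36.48→36, 192 − 155.52 = 36.48→36, 192 − 155.52 = 36.48→36) → #242424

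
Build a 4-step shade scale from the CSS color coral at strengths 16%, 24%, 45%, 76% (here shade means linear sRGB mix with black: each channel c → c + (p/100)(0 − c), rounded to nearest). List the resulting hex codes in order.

CSS coral is rgb(255, 127, 80).
16%: (255 − 40.8 = 214.2→214, 127 − 20.32 = 106.68→107, 80 − 12.8 = 67.2→67) → #D66B43
24%: (255 − 61.2 = 193.8→194, 127 − 30.48 = 96.52→97, 80 − 19.2 = 60.8→61) → #C2613D
45%: (255 − 114.75 = 140.25→140, 127 − 57.15 = 69.85→70, 80 − 36 = 44→44) → #8C462C
76%: (255 − 193.8 = 61.2→61, 127 − 96.52 = 30.48→30, 80 − 60.8 = 19.2→19) → #3D1E13

#D66B43, #C2613D, #8C462C, #3D1E13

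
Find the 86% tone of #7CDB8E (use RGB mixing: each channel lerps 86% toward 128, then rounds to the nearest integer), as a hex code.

#7CDB8E is rgb(124, 219, 142).
An 86% tone moves each channel 86% toward 128:
  R: 124 + 3.44 = 127.44 → 127
  G: 219 + 0.86×(128−219) = 219 − 78.26 = 140.74 → 141
  B: 142 − 12.04 = 129.96 → 130
rgb(127, 141, 130) = #7F8D82.

#7F8D82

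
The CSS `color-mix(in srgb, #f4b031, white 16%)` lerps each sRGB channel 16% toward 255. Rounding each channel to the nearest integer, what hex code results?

#f4b031 is rgb(244, 176, 49).
Per channel, c → c + 0.16(255 − c):
  R: 244 + 0.16×(255−244) = 244 + 1.76 = 245.76 → 246
  G: 176 + 0.16×(255−176) = 176 + 12.64 = 188.64 → 189
  B: 49 + 0.16×(255−49) = 49 + 32.96 = 81.96 → 82
rgb(246, 189, 82) = #f6bd52.

#f6bd52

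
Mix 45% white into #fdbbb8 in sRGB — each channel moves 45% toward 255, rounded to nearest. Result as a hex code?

#fedad8

#fdbbb8 is rgb(253, 187, 184).
Lerp each channel 45% toward 255:
  R: 253 + 0.45×(255−253) = 253 + 0.9 = 253.9 → 254
  G: 187 + 0.45×(255−187) = 187 + 30.6 = 217.6 → 218
  B: 184 + 0.45×(255−184) = 184 + 31.95 = 215.95 → 216
rgb(254, 218, 216) = #fedad8.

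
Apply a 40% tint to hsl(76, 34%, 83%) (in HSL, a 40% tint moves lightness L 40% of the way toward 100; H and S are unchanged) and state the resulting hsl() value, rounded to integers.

hsl(76, 34%, 90%)

L moves 40% from 83 toward 100: 83 + 6.8 = 89.8 → 90.
H and S are unchanged.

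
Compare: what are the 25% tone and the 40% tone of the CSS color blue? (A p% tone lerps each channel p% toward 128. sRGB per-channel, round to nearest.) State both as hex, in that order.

CSS blue is rgb(0, 0, 255).
25% tone:
  R: 0 + 32 = 32 → 32
  G: 0 + 32 = 32 → 32
  B: 255 + 0.25×(128−255) = 255 − 31.75 = 223.25 → 223
  → #2020DF
40% tone:
  R: 0 + 0.4×(128−0) = 0 + 51.2 = 51.2 → 51
  G: 0 + 0.4×(128−0) = 0 + 51.2 = 51.2 → 51
  B: 255 + 0.4×(128−255) = 255 − 50.8 = 204.2 → 204
  → #3333CC

#2020DF, #3333CC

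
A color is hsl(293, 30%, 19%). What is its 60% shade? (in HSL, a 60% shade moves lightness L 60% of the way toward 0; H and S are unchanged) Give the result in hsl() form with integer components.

hsl(293, 30%, 8%)

L moves 60% from 19 toward 0: 19 − 11.4 = 7.6 → 8.
H and S are unchanged.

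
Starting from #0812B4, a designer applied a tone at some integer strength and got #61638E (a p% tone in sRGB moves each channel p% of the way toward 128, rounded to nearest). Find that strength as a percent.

74%

#0812B4 is rgb(8, 18, 180); #61638E is rgb(97, 99, 142).
On the R channel (widest range): 97 ≈ 8 + (p/100)(128 − 8), so p ≈ 100×(97 − 8)/(128 − 8) = 8900/120 = 74.17.
p = 74 reproduces all three channels after rounding.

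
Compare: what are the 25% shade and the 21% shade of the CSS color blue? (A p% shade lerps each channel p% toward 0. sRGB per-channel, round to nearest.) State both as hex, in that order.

#0000bf, #0000c9

CSS blue is rgb(0, 0, 255).
25% shade:
  R: 0 + 0.25×(0−0) = 0 + 0 = 0 → 0
  G: 0 + 0.25×(0−0) = 0 + 0 = 0 → 0
  B: 255 + 0.25×(0−255) = 255 − 63.75 = 191.25 → 191
  → #0000bf
21% shade:
  R: 0 + 0.21×(0−0) = 0 + 0 = 0 → 0
  G: 0 + 0.21×(0−0) = 0 + 0 = 0 → 0
  B: 255 − 53.55 = 201.45 → 201
  → #0000c9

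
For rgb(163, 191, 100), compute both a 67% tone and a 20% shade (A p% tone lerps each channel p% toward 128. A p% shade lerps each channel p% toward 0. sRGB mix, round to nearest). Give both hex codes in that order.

67% tone:
  R: 163 + 0.67×(128−163) = 163 − 23.45 = 139.55 → 140
  G: 191 + 0.67×(128−191) = 191 − 42.21 = 148.79 → 149
  B: 100 + 0.67×(128−100) = 100 + 18.76 = 118.76 → 119
  → #8C9577
20% shade:
  R: 163 + 0.2×(0−163) = 163 − 32.6 = 130.4 → 130
  G: 191 − 38.2 = 152.8 → 153
  B: 100 − 20 = 80 → 80
  → #829950

#8C9577, #829950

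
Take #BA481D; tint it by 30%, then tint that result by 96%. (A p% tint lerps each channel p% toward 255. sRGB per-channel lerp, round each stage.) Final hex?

#FDFAF9

#BA481D is rgb(186, 72, 29).
A 30% tint moves each channel 30% toward 255:
  R: 186 + 0.3×(255−186) = 186 + 20.7 = 206.7 → 207
  G: 72 + 0.3×(255−72) = 72 + 54.9 = 126.9 → 127
  B: 29 + 67.8 = 96.8 → 97
After the tint: rgb(207, 127, 97) = #CF7F61.
A 96% tint moves each channel 96% toward 255:
  R: 207 + 0.96×(255−207) = 207 + 46.08 = 253.08 → 253
  G: 127 + 122.88 = 249.88 → 250
  B: 97 + 0.96×(255−97) = 97 + 151.68 = 248.68 → 249
rgb(253, 250, 249) = #FDFAF9.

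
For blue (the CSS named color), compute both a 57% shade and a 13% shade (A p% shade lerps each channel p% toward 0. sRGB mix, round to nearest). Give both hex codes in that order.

#00006E, #0000DE

CSS blue is rgb(0, 0, 255).
57% shade:
  R: 0 + 0.57×(0−0) = 0 + 0 = 0 → 0
  G: 0 + 0.57×(0−0) = 0 + 0 = 0 → 0
  B: 255 − 145.35 = 109.65 → 110
  → #00006E
13% shade:
  R: 0 + 0.13×(0−0) = 0 + 0 = 0 → 0
  G: 0 + 0.13×(0−0) = 0 + 0 = 0 → 0
  B: 255 + 0.13×(0−255) = 255 − 33.15 = 221.85 → 222
  → #0000DE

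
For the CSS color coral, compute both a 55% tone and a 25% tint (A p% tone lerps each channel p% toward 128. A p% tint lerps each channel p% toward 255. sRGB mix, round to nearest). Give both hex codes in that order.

CSS coral is rgb(255, 127, 80).
55% tone:
  R: 255 − 69.85 = 185.15 → 185
  G: 127 + 0.55×(128−127) = 127 + 0.55 = 127.55 → 128
  B: 80 + 0.55×(128−80) = 80 + 26.4 = 106.4 → 106
  → #B9806A
25% tint:
  R: 255 + 0 = 255 → 255
  G: 127 + 32 = 159 → 159
  B: 80 + 43.75 = 123.75 → 124
  → #FF9F7C

#B9806A, #FF9F7C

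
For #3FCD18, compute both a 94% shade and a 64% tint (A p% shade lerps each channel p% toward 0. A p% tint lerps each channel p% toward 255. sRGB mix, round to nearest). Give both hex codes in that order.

#3FCD18 is rgb(63, 205, 24).
94% shade:
  R: 63 + 0.94×(0−63) = 63 − 59.22 = 3.78 → 4
  G: 205 − 192.7 = 12.3 → 12
  B: 24 + 0.94×(0−24) = 24 − 22.56 = 1.44 → 1
  → #040C01
64% tint:
  R: 63 + 0.64×(255−63) = 63 + 122.88 = 185.88 → 186
  G: 205 + 32 = 237 → 237
  B: 24 + 0.64×(255−24) = 24 + 147.84 = 171.84 → 172
  → #BAEDAC

#040C01, #BAEDAC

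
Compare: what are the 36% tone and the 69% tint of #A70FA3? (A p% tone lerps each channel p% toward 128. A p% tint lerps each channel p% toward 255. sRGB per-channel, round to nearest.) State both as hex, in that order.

#993896, #E4B5E2

#A70FA3 is rgb(167, 15, 163).
36% tone:
  R: 167 + 0.36×(128−167) = 167 − 14.04 = 152.96 → 153
  G: 15 + 40.68 = 55.68 → 56
  B: 163 + 0.36×(128−163) = 163 − 12.6 = 150.4 → 150
  → #993896
69% tint:
  R: 167 + 60.72 = 227.72 → 228
  G: 15 + 0.69×(255−15) = 15 + 165.6 = 180.6 → 181
  B: 163 + 0.69×(255−163) = 163 + 63.48 = 226.48 → 226
  → #E4B5E2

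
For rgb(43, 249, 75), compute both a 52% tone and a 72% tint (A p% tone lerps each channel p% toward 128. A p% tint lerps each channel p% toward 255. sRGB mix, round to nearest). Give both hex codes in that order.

52% tone:
  R: 43 + 44.2 = 87.2 → 87
  G: 249 − 62.92 = 186.08 → 186
  B: 75 + 0.52×(128−75) = 75 + 27.56 = 102.56 → 103
  → #57BA67
72% tint:
  R: 43 + 152.64 = 195.64 → 196
  G: 249 + 4.32 = 253.32 → 253
  B: 75 + 0.72×(255−75) = 75 + 129.6 = 204.6 → 205
  → #C4FDCD

#57BA67, #C4FDCD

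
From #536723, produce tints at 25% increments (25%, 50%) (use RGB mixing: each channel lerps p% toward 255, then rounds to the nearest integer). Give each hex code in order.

#7E8D5A, #A9B391

#536723 is rgb(83, 103, 35).
25%: (83 + 43 = 126→126, 103 + 38 = 141→141, 35 + 55 = 90→90) → #7E8D5A
50%: (83 + 86 = 169→169, 103 + 76 = 179→179, 35 + 110 = 145→145) → #A9B391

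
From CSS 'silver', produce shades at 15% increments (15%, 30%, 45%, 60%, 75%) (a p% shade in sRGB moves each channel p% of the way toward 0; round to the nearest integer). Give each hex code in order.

#A3A3A3, #868686, #6A6A6A, #4D4D4D, #303030

CSS silver is rgb(192, 192, 192).
15%: (192 − 28.8 = 163.2→163, 192 − 28.8 = 163.2→163, 192 − 28.8 = 163.2→163) → #A3A3A3
30%: (192 − 57.6 = 134.4→134, 192 − 57.6 = 134.4→134, 192 − 57.6 = 134.4→134) → #868686
45%: (192 − 86.4 = 105.6→106, 192 − 86.4 = 105.6→106, 192 − 86.4 = 105.6→106) → #6A6A6A
60%: (192 − 115.2 = 76.8→77, 192 − 115.2 = 76.8→77, 192 − 115.2 = 76.8→77) → #4D4D4D
75%: (192 − 144 = 48→48, 192 − 144 = 48→48, 192 − 144 = 48→48) → #303030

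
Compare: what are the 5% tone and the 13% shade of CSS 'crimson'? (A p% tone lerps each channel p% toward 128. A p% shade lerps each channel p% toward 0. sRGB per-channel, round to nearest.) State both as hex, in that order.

CSS crimson is rgb(220, 20, 60).
5% tone:
  R: 220 − 4.6 = 215.4 → 215
  G: 20 + 0.05×(128−20) = 20 + 5.4 = 25.4 → 25
  B: 60 + 3.4 = 63.4 → 63
  → #D7193F
13% shade:
  R: 220 + 0.13×(0−220) = 220 − 28.6 = 191.4 → 191
  G: 20 − 2.6 = 17.4 → 17
  B: 60 − 7.8 = 52.2 → 52
  → #BF1134

#D7193F, #BF1134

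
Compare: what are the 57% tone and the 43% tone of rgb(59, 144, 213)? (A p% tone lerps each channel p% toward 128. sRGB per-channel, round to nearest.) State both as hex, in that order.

57% tone:
  R: 59 + 0.57×(128−59) = 59 + 39.33 = 98.33 → 98
  G: 144 + 0.57×(128−144) = 144 − 9.12 = 134.88 → 135
  B: 213 + 0.57×(128−213) = 213 − 48.45 = 164.55 → 165
  → #6287A5
43% tone:
  R: 59 + 0.43×(128−59) = 59 + 29.67 = 88.67 → 89
  G: 144 + 0.43×(128−144) = 144 − 6.88 = 137.12 → 137
  B: 213 − 36.55 = 176.45 → 176
  → #5989B0

#6287A5, #5989B0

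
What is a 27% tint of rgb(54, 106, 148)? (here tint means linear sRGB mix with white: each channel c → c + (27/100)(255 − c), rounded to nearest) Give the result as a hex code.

Per channel, c → c + 0.27(255 − c):
  R: 54 + 0.27×(255−54) = 54 + 54.27 = 108.27 → 108
  G: 106 + 40.23 = 146.23 → 146
  B: 148 + 0.27×(255−148) = 148 + 28.89 = 176.89 → 177
rgb(108, 146, 177) = #6c92b1.

#6c92b1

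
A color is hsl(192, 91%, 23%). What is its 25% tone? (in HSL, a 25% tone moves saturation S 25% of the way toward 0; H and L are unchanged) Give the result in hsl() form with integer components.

S moves 25% from 91 toward 0: 91 − 22.75 = 68.25 → 68.
H and L are unchanged.

hsl(192, 68%, 23%)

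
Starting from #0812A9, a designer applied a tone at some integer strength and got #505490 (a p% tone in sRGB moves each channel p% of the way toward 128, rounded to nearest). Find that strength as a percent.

60%

#0812A9 is rgb(8, 18, 169); #505490 is rgb(80, 84, 144).
On the R channel (widest range): 80 ≈ 8 + (p/100)(128 − 8), so p ≈ 100×(80 − 8)/(128 − 8) = 7200/120 = 60.00.
p = 60 reproduces all three channels after rounding.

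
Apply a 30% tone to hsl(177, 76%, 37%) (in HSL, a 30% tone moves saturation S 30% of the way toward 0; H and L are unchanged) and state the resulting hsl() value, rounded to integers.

S moves 30% from 76 toward 0: 76 − 22.8 = 53.2 → 53.
H and L are unchanged.

hsl(177, 53%, 37%)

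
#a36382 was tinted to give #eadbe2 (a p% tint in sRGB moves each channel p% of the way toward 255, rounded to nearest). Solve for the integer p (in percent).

#a36382 is rgb(163, 99, 130); #eadbe2 is rgb(234, 219, 226).
On the G channel (widest range): 219 ≈ 99 + (p/100)(255 − 99), so p ≈ 100×(219 − 99)/(255 − 99) = 12000/156 = 76.92.
p = 77 reproduces all three channels after rounding.

77%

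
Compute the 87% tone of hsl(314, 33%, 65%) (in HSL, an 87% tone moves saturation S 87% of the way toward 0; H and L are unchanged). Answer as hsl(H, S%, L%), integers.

S moves 87% from 33 toward 0: 33 − 28.71 = 4.29 → 4.
H and L are unchanged.

hsl(314, 4%, 65%)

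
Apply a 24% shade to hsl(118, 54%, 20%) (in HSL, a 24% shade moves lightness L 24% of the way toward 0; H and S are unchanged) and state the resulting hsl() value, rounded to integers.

L moves 24% from 20 toward 0: 20 − 4.8 = 15.2 → 15.
H and S are unchanged.

hsl(118, 54%, 15%)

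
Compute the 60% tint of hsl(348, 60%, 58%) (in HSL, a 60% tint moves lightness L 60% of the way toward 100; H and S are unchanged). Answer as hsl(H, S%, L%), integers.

L moves 60% from 58 toward 100: 58 + 25.2 = 83.2 → 83.
H and S are unchanged.

hsl(348, 60%, 83%)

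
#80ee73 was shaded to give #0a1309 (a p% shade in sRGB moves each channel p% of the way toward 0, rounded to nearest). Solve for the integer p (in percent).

#80ee73 is rgb(128, 238, 115); #0a1309 is rgb(10, 19, 9).
On the G channel (widest range): 19 ≈ 238 + (p/100)(0 − 238), so p ≈ 100×(19 − 238)/(0 − 238) = -21900/-238 = 92.02.
p = 92 reproduces all three channels after rounding.

92%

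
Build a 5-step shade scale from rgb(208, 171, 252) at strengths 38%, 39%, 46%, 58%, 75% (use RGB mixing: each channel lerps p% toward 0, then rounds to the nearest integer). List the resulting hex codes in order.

38%: (208 − 79.04 = 128.96→129, 171 − 64.98 = 106.02→106, 252 − 95.76 = 156.24→156) → #816A9C
39%: (208 − 81.12 = 126.88→127, 171 − 66.69 = 104.31→104, 252 − 98.28 = 153.72→154) → #7F689A
46%: (208 − 95.68 = 112.32→112, 171 − 78.66 = 92.34→92, 252 − 115.92 = 136.08→136) → #705C88
58%: (208 − 120.64 = 87.36→87, 171 − 99.18 = 71.82→72, 252 − 146.16 = 105.84→106) → #57486A
75%: (208 − 156 = 52→52, 171 − 128.25 = 42.75→43, 252 − 189 = 63→63) → #342B3F

#816A9C, #7F689A, #705C88, #57486A, #342B3F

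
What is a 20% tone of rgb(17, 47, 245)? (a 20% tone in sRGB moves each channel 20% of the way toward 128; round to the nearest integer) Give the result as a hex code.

A 20% tone moves each channel 20% toward 128:
  R: 17 + 22.2 = 39.2 → 39
  G: 47 + 16.2 = 63.2 → 63
  B: 245 − 23.4 = 221.6 → 222
rgb(39, 63, 222) = #273FDE.

#273FDE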